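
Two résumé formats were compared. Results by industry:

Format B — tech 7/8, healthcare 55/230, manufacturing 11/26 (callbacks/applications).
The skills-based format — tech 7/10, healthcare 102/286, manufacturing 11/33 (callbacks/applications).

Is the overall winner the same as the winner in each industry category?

Tech: Format B 7/8 = 87.5%, the skills-based format 7/10 = 70.0% → Format B
Healthcare: Format B 55/230 = 23.9%, the skills-based format 102/286 = 35.7% → the skills-based format
Manufacturing: Format B 11/26 = 42.3%, the skills-based format 11/33 = 33.3% → Format B
Overall: Format B 73/264 = 27.7%, the skills-based format 120/329 = 36.5% → the skills-based format
Neither sweeps: Format B wins 2 of 3 groups, the skills-based format wins 1. The skills-based format wins overall but not every group — no Simpson reversal.

No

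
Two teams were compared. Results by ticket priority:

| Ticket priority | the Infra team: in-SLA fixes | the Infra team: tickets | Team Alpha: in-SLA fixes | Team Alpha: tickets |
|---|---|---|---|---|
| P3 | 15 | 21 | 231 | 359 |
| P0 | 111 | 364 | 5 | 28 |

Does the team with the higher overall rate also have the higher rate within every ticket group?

No

P3: the Infra team 15/21 = 71.4%, Team Alpha 231/359 = 64.3% → the Infra team
P0: the Infra team 111/364 = 30.5%, Team Alpha 5/28 = 17.9% → the Infra team
Overall: the Infra team 126/385 = 32.7%, Team Alpha 236/387 = 61.0% → Team Alpha
The Infra team wins each ticket group but Team Alpha wins overall — the comparison reverses. The Infra team's tickets skew toward P0, which has a lower base rate.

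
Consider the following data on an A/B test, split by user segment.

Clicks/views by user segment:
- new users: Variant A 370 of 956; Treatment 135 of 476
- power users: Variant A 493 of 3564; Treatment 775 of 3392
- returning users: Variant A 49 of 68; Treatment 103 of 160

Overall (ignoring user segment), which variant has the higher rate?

New users: Variant A 370/956 = 38.7%, Treatment 135/476 = 28.4% → Variant A
Power users: Variant A 493/3564 = 13.8%, Treatment 775/3392 = 22.8% → Treatment
Returning users: Variant A 49/68 = 72.1%, Treatment 103/160 = 64.4% → Variant A
Overall: Variant A 912/4588 = 19.9%, Treatment 1013/4028 = 25.1% → Treatment
(Neither sweeps every user group, but Treatment has the higher pooled rate.)

Treatment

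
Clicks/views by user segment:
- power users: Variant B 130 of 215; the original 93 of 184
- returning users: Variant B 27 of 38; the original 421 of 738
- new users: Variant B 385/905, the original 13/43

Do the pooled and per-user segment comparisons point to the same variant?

Power users: Variant B 130/215 = 60.5%, the original 93/184 = 50.5% → Variant B
Returning users: Variant B 27/38 = 71.1%, the original 421/738 = 57.0% → Variant B
New users: Variant B 385/905 = 42.5%, the original 13/43 = 30.2% → Variant B
Overall: Variant B 542/1158 = 46.8%, the original 527/965 = 54.6% → the original
Variant B wins each user group but the original wins overall — the comparison reverses. Variant B's views skew toward new users, which has a lower base rate.

No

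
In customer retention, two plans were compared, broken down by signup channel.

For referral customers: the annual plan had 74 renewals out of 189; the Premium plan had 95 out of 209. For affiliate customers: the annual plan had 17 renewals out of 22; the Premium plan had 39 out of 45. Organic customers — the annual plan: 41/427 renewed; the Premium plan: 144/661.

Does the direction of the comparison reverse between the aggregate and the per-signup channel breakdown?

No

Referral: the annual plan 74/189 = 39.2%, the Premium plan 95/209 = 45.5% → the Premium plan
Affiliate: the annual plan 17/22 = 77.3%, the Premium plan 39/45 = 86.7% → the Premium plan
Organic: the annual plan 41/427 = 9.6%, the Premium plan 144/661 = 21.8% → the Premium plan
Overall: the annual plan 132/638 = 20.7%, the Premium plan 278/915 = 30.4% → the Premium plan
The Premium plan wins overall and in every signup group — no reversal.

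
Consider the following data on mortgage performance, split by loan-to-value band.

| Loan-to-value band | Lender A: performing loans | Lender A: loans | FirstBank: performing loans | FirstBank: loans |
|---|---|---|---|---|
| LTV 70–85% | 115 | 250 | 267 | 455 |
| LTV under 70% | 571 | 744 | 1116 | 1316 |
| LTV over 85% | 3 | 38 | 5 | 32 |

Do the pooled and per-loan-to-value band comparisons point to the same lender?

Yes

LTV 70–85%: Lender A 115/250 = 46.0%, FirstBank 267/455 = 58.7% → FirstBank
LTV under 70%: Lender A 571/744 = 76.7%, FirstBank 1116/1316 = 84.8% → FirstBank
LTV over 85%: Lender A 3/38 = 7.9%, FirstBank 5/32 = 15.6% → FirstBank
Overall: Lender A 689/1032 = 66.8%, FirstBank 1388/1803 = 77.0% → FirstBank
FirstBank wins overall and in every loan-to-value group — no reversal.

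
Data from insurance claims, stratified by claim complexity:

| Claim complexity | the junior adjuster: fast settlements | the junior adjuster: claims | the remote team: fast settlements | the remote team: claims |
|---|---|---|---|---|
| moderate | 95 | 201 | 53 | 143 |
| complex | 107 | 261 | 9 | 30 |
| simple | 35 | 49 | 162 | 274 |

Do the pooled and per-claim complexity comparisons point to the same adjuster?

No

Moderate: the junior adjuster 95/201 = 47.3%, the remote team 53/143 = 37.1% → the junior adjuster
Complex: the junior adjuster 107/261 = 41.0%, the remote team 9/30 = 30.0% → the junior adjuster
Simple: the junior adjuster 35/49 = 71.4%, the remote team 162/274 = 59.1% → the junior adjuster
Overall: the junior adjuster 237/511 = 46.4%, the remote team 224/447 = 50.1% → the remote team
The junior adjuster wins each claim group but the remote team wins overall — the comparison reverses. The junior adjuster's claims skew toward complex, which has a lower base rate.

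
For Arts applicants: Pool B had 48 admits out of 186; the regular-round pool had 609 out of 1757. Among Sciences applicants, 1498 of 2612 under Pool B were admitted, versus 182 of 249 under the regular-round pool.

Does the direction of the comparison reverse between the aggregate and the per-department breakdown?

Yes

Arts: Pool B 48/186 = 25.8%, the regular-round pool 609/1757 = 34.7% → the regular-round pool
Sciences: Pool B 1498/2612 = 57.4%, the regular-round pool 182/249 = 73.1% → the regular-round pool
Overall: Pool B 1546/2798 = 55.3%, the regular-round pool 791/2006 = 39.4% → Pool B
The regular-round pool wins each department group but Pool B wins overall — the comparison reverses. The regular-round pool's applicants skew toward Arts, which has a lower base rate.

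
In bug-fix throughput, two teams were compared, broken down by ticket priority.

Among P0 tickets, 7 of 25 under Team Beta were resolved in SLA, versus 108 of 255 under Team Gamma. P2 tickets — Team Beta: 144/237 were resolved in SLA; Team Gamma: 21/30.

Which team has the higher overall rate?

P0: Team Beta 7/25 = 28.0%, Team Gamma 108/255 = 42.4% → Team Gamma
P2: Team Beta 144/237 = 60.8%, Team Gamma 21/30 = 70.0% → Team Gamma
Overall: Team Beta 151/262 = 57.6%, Team Gamma 129/285 = 45.3% → Team Beta
(Team Gamma wins every ticket group but Team Beta wins overall — Team Gamma's tickets skew toward the low-rate P0 group.)

Team Beta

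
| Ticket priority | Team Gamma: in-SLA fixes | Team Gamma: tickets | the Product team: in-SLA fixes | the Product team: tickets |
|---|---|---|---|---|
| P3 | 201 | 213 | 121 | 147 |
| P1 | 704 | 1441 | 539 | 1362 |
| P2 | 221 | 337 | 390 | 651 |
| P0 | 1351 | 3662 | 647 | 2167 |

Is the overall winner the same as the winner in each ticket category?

Yes

P3: Team Gamma 201/213 = 94.4%, the Product team 121/147 = 82.3% → Team Gamma
P1: Team Gamma 704/1441 = 48.9%, the Product team 539/1362 = 39.6% → Team Gamma
P2: Team Gamma 221/337 = 65.6%, the Product team 390/651 = 59.9% → Team Gamma
P0: Team Gamma 1351/3662 = 36.9%, the Product team 647/2167 = 29.9% → Team Gamma
Overall: Team Gamma 2477/5653 = 43.8%, the Product team 1697/4327 = 39.2% → Team Gamma
Team Gamma wins overall and in every ticket group — no reversal.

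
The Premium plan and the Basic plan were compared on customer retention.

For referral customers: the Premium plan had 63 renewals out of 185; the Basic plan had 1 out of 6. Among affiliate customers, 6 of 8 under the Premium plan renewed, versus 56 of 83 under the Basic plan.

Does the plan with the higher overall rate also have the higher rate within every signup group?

No

Referral: the Premium plan 63/185 = 34.1%, the Basic plan 1/6 = 16.7% → the Premium plan
Affiliate: the Premium plan 6/8 = 75.0%, the Basic plan 56/83 = 67.5% → the Premium plan
Overall: the Premium plan 69/193 = 35.8%, the Basic plan 57/89 = 64.0% → the Basic plan
The Premium plan wins each signup group but the Basic plan wins overall — the comparison reverses. The Premium plan's customers skew toward referral, which has a lower base rate.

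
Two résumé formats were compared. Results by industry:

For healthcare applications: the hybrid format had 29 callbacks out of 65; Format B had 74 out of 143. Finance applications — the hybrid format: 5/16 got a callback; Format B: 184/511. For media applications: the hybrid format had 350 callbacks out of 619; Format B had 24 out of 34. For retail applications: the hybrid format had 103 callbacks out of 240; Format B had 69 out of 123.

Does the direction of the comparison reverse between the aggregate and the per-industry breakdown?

Healthcare: the hybrid format 29/65 = 44.6%, Format B 74/143 = 51.7% → Format B
Finance: the hybrid format 5/16 = 31.2%, Format B 184/511 = 36.0% → Format B
Media: the hybrid format 350/619 = 56.5%, Format B 24/34 = 70.6% → Format B
Retail: the hybrid format 103/240 = 42.9%, Format B 69/123 = 56.1% → Format B
Overall: the hybrid format 487/940 = 51.8%, Format B 351/811 = 43.3% → the hybrid format
Format B wins each industry group but the hybrid format wins overall — the comparison reverses. Format B's applications skew toward finance, which has a lower base rate.

Yes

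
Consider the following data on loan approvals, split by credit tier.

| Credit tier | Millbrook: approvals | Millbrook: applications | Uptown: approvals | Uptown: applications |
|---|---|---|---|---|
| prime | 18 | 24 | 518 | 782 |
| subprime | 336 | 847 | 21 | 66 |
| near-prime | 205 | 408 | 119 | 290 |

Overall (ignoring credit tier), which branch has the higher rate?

Uptown

Prime: Millbrook 18/24 = 75.0%, Uptown 518/782 = 66.2% → Millbrook
Subprime: Millbrook 336/847 = 39.7%, Uptown 21/66 = 31.8% → Millbrook
Near-prime: Millbrook 205/408 = 50.2%, Uptown 119/290 = 41.0% → Millbrook
Overall: Millbrook 559/1279 = 43.7%, Uptown 658/1138 = 57.8% → Uptown
(Millbrook wins every credit group but Uptown wins overall — Millbrook's applications skew toward the low-rate subprime group.)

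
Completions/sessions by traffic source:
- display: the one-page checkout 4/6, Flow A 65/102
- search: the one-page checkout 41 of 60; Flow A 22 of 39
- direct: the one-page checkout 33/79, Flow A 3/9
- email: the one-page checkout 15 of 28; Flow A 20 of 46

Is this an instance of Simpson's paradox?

Display: the one-page checkout 4/6 = 66.7%, Flow A 65/102 = 63.7% → the one-page checkout
Search: the one-page checkout 41/60 = 68.3%, Flow A 22/39 = 56.4% → the one-page checkout
Direct: the one-page checkout 33/79 = 41.8%, Flow A 3/9 = 33.3% → the one-page checkout
Email: the one-page checkout 15/28 = 53.6%, Flow A 20/46 = 43.5% → the one-page checkout
Overall: the one-page checkout 93/173 = 53.8%, Flow A 110/196 = 56.1% → Flow A
The one-page checkout wins each traffic group but Flow A wins overall — the comparison reverses. The one-page checkout's sessions skew toward direct, which has a lower base rate.

Yes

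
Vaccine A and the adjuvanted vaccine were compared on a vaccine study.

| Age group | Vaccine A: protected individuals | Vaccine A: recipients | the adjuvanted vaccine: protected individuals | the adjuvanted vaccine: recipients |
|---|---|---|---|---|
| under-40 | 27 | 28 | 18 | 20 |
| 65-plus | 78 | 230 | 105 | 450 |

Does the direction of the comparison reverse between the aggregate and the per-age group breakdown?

Under-40: Vaccine A 27/28 = 96.4%, the adjuvanted vaccine 18/20 = 90.0% → Vaccine A
65-plus: Vaccine A 78/230 = 33.9%, the adjuvanted vaccine 105/450 = 23.3% → Vaccine A
Overall: Vaccine A 105/258 = 40.7%, the adjuvanted vaccine 123/470 = 26.2% → Vaccine A
Vaccine A wins overall and in every age group — no reversal.

No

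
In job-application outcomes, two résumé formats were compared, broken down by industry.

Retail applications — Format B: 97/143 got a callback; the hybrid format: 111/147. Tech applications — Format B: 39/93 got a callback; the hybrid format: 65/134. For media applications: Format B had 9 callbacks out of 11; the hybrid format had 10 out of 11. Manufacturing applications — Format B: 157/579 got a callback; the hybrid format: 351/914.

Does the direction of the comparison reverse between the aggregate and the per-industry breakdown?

No

Retail: Format B 97/143 = 67.8%, the hybrid format 111/147 = 75.5% → the hybrid format
Tech: Format B 39/93 = 41.9%, the hybrid format 65/134 = 48.5% → the hybrid format
Media: Format B 9/11 = 81.8%, the hybrid format 10/11 = 90.9% → the hybrid format
Manufacturing: Format B 157/579 = 27.1%, the hybrid format 351/914 = 38.4% → the hybrid format
Overall: Format B 302/826 = 36.6%, the hybrid format 537/1206 = 44.5% → the hybrid format
The hybrid format wins overall and in every industry group — no reversal.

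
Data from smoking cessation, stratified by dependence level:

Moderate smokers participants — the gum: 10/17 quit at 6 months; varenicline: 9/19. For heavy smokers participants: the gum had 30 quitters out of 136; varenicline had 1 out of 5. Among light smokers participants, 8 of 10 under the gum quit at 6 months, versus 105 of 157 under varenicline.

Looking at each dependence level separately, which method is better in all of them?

the gum

Moderate smokers: the gum 10/17 = 58.8%, varenicline 9/19 = 47.4% → the gum
Heavy smokers: the gum 30/136 = 22.1%, varenicline 1/5 = 20.0% → the gum
Light smokers: the gum 8/10 = 80.0%, varenicline 105/157 = 66.9% → the gum
The gum has the higher rate in all 3 groups.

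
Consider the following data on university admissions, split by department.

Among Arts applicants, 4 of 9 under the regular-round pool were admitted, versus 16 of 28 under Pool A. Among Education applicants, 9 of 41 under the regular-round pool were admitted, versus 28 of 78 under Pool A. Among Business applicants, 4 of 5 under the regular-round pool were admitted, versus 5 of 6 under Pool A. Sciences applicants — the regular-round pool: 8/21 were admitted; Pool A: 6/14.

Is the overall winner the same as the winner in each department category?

Arts: the regular-round pool 4/9 = 44.4%, Pool A 16/28 = 57.1% → Pool A
Education: the regular-round pool 9/41 = 22.0%, Pool A 28/78 = 35.9% → Pool A
Business: the regular-round pool 4/5 = 80.0%, Pool A 5/6 = 83.3% → Pool A
Sciences: the regular-round pool 8/21 = 38.1%, Pool A 6/14 = 42.9% → Pool A
Overall: the regular-round pool 25/76 = 32.9%, Pool A 55/126 = 43.7% → Pool A
Pool A wins overall and in every department group — no reversal.

Yes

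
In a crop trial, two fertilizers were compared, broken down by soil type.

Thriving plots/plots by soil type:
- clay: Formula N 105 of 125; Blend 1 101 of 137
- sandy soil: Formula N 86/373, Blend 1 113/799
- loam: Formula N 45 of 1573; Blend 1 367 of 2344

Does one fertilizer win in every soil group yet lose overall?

Clay: Formula N 105/125 = 84.0%, Blend 1 101/137 = 73.7% → Formula N
Sandy soil: Formula N 86/373 = 23.1%, Blend 1 113/799 = 14.1% → Formula N
Loam: Formula N 45/1573 = 2.9%, Blend 1 367/2344 = 15.7% → Blend 1
Overall: Formula N 236/2071 = 11.4%, Blend 1 581/3280 = 17.7% → Blend 1
Neither sweeps: Formula N wins 2 of 3 groups, Blend 1 wins 1. Blend 1 wins overall but not every group — no Simpson reversal.

No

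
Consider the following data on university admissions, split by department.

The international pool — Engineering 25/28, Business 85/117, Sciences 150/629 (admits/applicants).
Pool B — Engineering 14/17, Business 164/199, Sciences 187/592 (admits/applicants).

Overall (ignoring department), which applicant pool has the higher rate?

Pool B

Engineering: the international pool 25/28 = 89.3%, Pool B 14/17 = 82.4% → the international pool
Business: the international pool 85/117 = 72.6%, Pool B 164/199 = 82.4% → Pool B
Sciences: the international pool 150/629 = 23.8%, Pool B 187/592 = 31.6% → Pool B
Overall: the international pool 260/774 = 33.6%, Pool B 365/808 = 45.2% → Pool B
(Neither sweeps every department group, but Pool B has the higher pooled rate.)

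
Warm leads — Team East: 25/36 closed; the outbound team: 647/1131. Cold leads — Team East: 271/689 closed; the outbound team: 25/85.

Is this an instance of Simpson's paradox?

Yes

Warm: Team East 25/36 = 69.4%, the outbound team 647/1131 = 57.2% → Team East
Cold: Team East 271/689 = 39.3%, the outbound team 25/85 = 29.4% → Team East
Overall: Team East 296/725 = 40.8%, the outbound team 672/1216 = 55.3% → the outbound team
Team East wins each lead group but the outbound team wins overall — the comparison reverses. Team East's leads skew toward cold, which has a lower base rate.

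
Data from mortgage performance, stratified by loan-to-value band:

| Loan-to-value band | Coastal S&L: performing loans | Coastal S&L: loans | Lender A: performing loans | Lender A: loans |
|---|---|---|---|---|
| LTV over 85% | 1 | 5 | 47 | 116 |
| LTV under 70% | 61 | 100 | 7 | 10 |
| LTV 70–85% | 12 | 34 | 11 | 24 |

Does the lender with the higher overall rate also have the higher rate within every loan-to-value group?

No

LTV over 85%: Coastal S&L 1/5 = 20.0%, Lender A 47/116 = 40.5% → Lender A
LTV under 70%: Coastal S&L 61/100 = 61.0%, Lender A 7/10 = 70.0% → Lender A
LTV 70–85%: Coastal S&L 12/34 = 35.3%, Lender A 11/24 = 45.8% → Lender A
Overall: Coastal S&L 74/139 = 53.2%, Lender A 65/150 = 43.3% → Coastal S&L
Lender A wins each loan-to-value group but Coastal S&L wins overall — the comparison reverses. Lender A's loans skew toward LTV over 85%, which has a lower base rate.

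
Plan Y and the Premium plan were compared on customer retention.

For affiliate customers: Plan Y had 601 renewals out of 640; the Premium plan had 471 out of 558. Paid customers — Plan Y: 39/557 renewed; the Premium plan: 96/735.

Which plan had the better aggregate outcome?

Plan Y

Affiliate: Plan Y 601/640 = 93.9%, the Premium plan 471/558 = 84.4% → Plan Y
Paid: Plan Y 39/557 = 7.0%, the Premium plan 96/735 = 13.1% → the Premium plan
Overall: Plan Y 640/1197 = 53.5%, the Premium plan 567/1293 = 43.9% → Plan Y
(Neither sweeps every signup group, but Plan Y has the higher pooled rate.)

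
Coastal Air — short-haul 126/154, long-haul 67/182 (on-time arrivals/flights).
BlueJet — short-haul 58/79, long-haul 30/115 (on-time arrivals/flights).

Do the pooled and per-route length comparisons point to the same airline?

Short-haul: Coastal Air 126/154 = 81.8%, BlueJet 58/79 = 73.4% → Coastal Air
Long-haul: Coastal Air 67/182 = 36.8%, BlueJet 30/115 = 26.1% → Coastal Air
Overall: Coastal Air 193/336 = 57.4%, BlueJet 88/194 = 45.4% → Coastal Air
Coastal Air wins overall and in every route group — no reversal.

Yes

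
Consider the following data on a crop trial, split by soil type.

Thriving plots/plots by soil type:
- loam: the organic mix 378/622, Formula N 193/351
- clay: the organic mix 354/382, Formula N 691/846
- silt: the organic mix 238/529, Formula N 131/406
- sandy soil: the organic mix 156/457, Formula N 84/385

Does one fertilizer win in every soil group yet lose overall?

Loam: the organic mix 378/622 = 60.8%, Formula N 193/351 = 55.0% → the organic mix
Clay: the organic mix 354/382 = 92.7%, Formula N 691/846 = 81.7% → the organic mix
Silt: the organic mix 238/529 = 45.0%, Formula N 131/406 = 32.3% → the organic mix
Sandy soil: the organic mix 156/457 = 34.1%, Formula N 84/385 = 21.8% → the organic mix
Overall: the organic mix 1126/1990 = 56.6%, Formula N 1099/1988 = 55.3% → the organic mix
The organic mix wins overall and in every soil group — no reversal.

No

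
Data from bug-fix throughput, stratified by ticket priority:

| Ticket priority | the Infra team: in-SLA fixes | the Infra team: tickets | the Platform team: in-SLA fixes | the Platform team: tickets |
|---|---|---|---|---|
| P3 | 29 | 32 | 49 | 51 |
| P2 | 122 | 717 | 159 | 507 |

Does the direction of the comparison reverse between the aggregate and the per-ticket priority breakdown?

No

P3: the Infra team 29/32 = 90.6%, the Platform team 49/51 = 96.1% → the Platform team
P2: the Infra team 122/717 = 17.0%, the Platform team 159/507 = 31.4% → the Platform team
Overall: the Infra team 151/749 = 20.2%, the Platform team 208/558 = 37.3% → the Platform team
The Platform team wins overall and in every ticket group — no reversal.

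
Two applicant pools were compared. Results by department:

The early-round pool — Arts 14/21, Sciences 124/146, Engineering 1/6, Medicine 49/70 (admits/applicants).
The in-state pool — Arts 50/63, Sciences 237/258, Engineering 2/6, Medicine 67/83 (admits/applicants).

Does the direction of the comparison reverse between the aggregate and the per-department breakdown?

Arts: the early-round pool 14/21 = 66.7%, the in-state pool 50/63 = 79.4% → the in-state pool
Sciences: the early-round pool 124/146 = 84.9%, the in-state pool 237/258 = 91.9% → the in-state pool
Engineering: the early-round pool 1/6 = 16.7%, the in-state pool 2/6 = 33.3% → the in-state pool
Medicine: the early-round pool 49/70 = 70.0%, the in-state pool 67/83 = 80.7% → the in-state pool
Overall: the early-round pool 188/243 = 77.4%, the in-state pool 356/410 = 86.8% → the in-state pool
The in-state pool wins overall and in every department group — no reversal.

No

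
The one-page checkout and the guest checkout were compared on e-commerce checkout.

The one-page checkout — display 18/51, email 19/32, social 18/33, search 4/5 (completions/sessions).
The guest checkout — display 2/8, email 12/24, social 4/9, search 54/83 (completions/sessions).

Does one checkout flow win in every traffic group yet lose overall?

Display: the one-page checkout 18/51 = 35.3%, the guest checkout 2/8 = 25.0% → the one-page checkout
Email: the one-page checkout 19/32 = 59.4%, the guest checkout 12/24 = 50.0% → the one-page checkout
Social: the one-page checkout 18/33 = 54.5%, the guest checkout 4/9 = 44.4% → the one-page checkout
Search: the one-page checkout 4/5 = 80.0%, the guest checkout 54/83 = 65.1% → the one-page checkout
Overall: the one-page checkout 59/121 = 48.8%, the guest checkout 72/124 = 58.1% → the guest checkout
The one-page checkout wins each traffic group but the guest checkout wins overall — the comparison reverses. The one-page checkout's sessions skew toward display, which has a lower base rate.

Yes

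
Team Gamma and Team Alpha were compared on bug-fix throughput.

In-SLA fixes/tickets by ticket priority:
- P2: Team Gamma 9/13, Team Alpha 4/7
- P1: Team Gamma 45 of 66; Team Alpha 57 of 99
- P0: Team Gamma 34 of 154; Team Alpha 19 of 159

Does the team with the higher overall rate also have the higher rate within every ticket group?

Yes

P2: Team Gamma 9/13 = 69.2%, Team Alpha 4/7 = 57.1% → Team Gamma
P1: Team Gamma 45/66 = 68.2%, Team Alpha 57/99 = 57.6% → Team Gamma
P0: Team Gamma 34/154 = 22.1%, Team Alpha 19/159 = 11.9% → Team Gamma
Overall: Team Gamma 88/233 = 37.8%, Team Alpha 80/265 = 30.2% → Team Gamma
Team Gamma wins overall and in every ticket group — no reversal.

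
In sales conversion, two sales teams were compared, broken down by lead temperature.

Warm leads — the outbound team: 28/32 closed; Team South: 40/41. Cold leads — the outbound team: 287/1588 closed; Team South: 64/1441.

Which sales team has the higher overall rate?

Warm: the outbound team 28/32 = 87.5%, Team South 40/41 = 97.6% → Team South
Cold: the outbound team 287/1588 = 18.1%, Team South 64/1441 = 4.4% → the outbound team
Overall: the outbound team 315/1620 = 19.4%, Team South 104/1482 = 7.0% → the outbound team
(Neither sweeps every lead group, but the outbound team has the higher pooled rate.)

the outbound team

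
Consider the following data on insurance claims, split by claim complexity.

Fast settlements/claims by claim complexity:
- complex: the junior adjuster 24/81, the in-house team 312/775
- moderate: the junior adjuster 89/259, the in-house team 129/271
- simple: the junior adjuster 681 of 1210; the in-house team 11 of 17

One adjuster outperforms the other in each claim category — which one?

Complex: the junior adjuster 24/81 = 29.6%, the in-house team 312/775 = 40.3% → the in-house team
Moderate: the junior adjuster 89/259 = 34.4%, the in-house team 129/271 = 47.6% → the in-house team
Simple: the junior adjuster 681/1210 = 56.3%, the in-house team 11/17 = 64.7% → the in-house team
The in-house team has the higher rate in all 3 groups.

the in-house team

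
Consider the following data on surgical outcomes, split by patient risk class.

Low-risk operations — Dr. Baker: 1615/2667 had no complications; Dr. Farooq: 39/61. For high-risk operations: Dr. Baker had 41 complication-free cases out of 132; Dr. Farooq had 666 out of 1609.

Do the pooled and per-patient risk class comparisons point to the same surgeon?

Low-risk: Dr. Baker 1615/2667 = 60.6%, Dr. Farooq 39/61 = 63.9% → Dr. Farooq
High-risk: Dr. Baker 41/132 = 31.1%, Dr. Farooq 666/1609 = 41.4% → Dr. Farooq
Overall: Dr. Baker 1656/2799 = 59.2%, Dr. Farooq 705/1670 = 42.2% → Dr. Baker
Dr. Farooq wins each patient risk group but Dr. Baker wins overall — the comparison reverses. Dr. Farooq's operations skew toward high-risk, which has a lower base rate.

No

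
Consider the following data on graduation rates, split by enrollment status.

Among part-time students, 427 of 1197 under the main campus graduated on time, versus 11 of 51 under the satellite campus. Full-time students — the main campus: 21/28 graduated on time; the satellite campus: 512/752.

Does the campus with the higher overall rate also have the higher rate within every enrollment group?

No

Part-time: the main campus 427/1197 = 35.7%, the satellite campus 11/51 = 21.6% → the main campus
Full-time: the main campus 21/28 = 75.0%, the satellite campus 512/752 = 68.1% → the main campus
Overall: the main campus 448/1225 = 36.6%, the satellite campus 523/803 = 65.1% → the satellite campus
The main campus wins each enrollment group but the satellite campus wins overall — the comparison reverses. The main campus's students skew toward part-time, which has a lower base rate.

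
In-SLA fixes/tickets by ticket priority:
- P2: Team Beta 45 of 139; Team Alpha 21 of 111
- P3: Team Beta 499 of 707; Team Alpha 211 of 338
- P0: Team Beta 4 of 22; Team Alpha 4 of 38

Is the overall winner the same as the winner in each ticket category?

P2: Team Beta 45/139 = 32.4%, Team Alpha 21/111 = 18.9% → Team Beta
P3: Team Beta 499/707 = 70.6%, Team Alpha 211/338 = 62.4% → Team Beta
P0: Team Beta 4/22 = 18.2%, Team Alpha 4/38 = 10.5% → Team Beta
Overall: Team Beta 548/868 = 63.1%, Team Alpha 236/487 = 48.5% → Team Beta
Team Beta wins overall and in every ticket group — no reversal.

Yes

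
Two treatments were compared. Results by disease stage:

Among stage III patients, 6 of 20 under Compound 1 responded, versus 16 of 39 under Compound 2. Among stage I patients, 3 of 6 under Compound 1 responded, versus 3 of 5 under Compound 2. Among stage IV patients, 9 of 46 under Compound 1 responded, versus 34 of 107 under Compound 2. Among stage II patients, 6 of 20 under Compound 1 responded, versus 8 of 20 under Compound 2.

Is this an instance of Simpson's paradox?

Stage III: Compound 1 6/20 = 30.0%, Compound 2 16/39 = 41.0% → Compound 2
Stage I: Compound 1 3/6 = 50.0%, Compound 2 3/5 = 60.0% → Compound 2
Stage IV: Compound 1 9/46 = 19.6%, Compound 2 34/107 = 31.8% → Compound 2
Stage II: Compound 1 6/20 = 30.0%, Compound 2 8/20 = 40.0% → Compound 2
Overall: Compound 1 24/92 = 26.1%, Compound 2 61/171 = 35.7% → Compound 2
Compound 2 wins overall and in every disease group — no reversal.

No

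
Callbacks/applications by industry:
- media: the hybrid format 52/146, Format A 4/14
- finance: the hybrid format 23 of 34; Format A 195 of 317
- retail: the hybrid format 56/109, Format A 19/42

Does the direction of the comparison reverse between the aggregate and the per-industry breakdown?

Yes

Media: the hybrid format 52/146 = 35.6%, Format A 4/14 = 28.6% → the hybrid format
Finance: the hybrid format 23/34 = 67.6%, Format A 195/317 = 61.5% → the hybrid format
Retail: the hybrid format 56/109 = 51.4%, Format A 19/42 = 45.2% → the hybrid format
Overall: the hybrid format 131/289 = 45.3%, Format A 218/373 = 58.4% → Format A
The hybrid format wins each industry group but Format A wins overall — the comparison reverses. The hybrid format's applications skew toward media, which has a lower base rate.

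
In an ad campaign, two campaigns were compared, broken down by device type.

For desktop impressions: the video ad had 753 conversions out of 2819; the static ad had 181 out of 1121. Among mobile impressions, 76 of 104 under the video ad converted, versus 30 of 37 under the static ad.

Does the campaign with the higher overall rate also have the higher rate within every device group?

No

Desktop: the video ad 753/2819 = 26.7%, the static ad 181/1121 = 16.1% → the video ad
Mobile: the video ad 76/104 = 73.1%, the static ad 30/37 = 81.1% → the static ad
Overall: the video ad 829/2923 = 28.4%, the static ad 211/1158 = 18.2% → the video ad
Neither sweeps: the video ad wins 1 of 2 groups, the static ad wins 1. The video ad wins overall but not every group — no Simpson reversal.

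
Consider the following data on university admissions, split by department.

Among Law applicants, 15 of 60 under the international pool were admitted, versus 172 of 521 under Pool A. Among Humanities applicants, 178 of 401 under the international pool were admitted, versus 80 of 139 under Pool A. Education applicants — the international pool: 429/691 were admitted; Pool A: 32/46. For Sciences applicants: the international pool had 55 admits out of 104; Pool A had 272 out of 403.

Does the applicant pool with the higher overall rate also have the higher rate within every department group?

No

Law: the international pool 15/60 = 25.0%, Pool A 172/521 = 33.0% → Pool A
Humanities: the international pool 178/401 = 44.4%, Pool A 80/139 = 57.6% → Pool A
Education: the international pool 429/691 = 62.1%, Pool A 32/46 = 69.6% → Pool A
Sciences: the international pool 55/104 = 52.9%, Pool A 272/403 = 67.5% → Pool A
Overall: the international pool 677/1256 = 53.9%, Pool A 556/1109 = 50.1% → the international pool
Pool A wins each department group but the international pool wins overall — the comparison reverses. Pool A's applicants skew toward Law, which has a lower base rate.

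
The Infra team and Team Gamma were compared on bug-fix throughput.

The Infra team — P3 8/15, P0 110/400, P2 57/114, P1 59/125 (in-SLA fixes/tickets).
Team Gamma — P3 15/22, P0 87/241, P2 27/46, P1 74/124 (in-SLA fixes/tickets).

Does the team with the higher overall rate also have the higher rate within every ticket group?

P3: the Infra team 8/15 = 53.3%, Team Gamma 15/22 = 68.2% → Team Gamma
P0: the Infra team 110/400 = 27.5%, Team Gamma 87/241 = 36.1% → Team Gamma
P2: the Infra team 57/114 = 50.0%, Team Gamma 27/46 = 58.7% → Team Gamma
P1: the Infra team 59/125 = 47.2%, Team Gamma 74/124 = 59.7% → Team Gamma
Overall: the Infra team 234/654 = 35.8%, Team Gamma 203/433 = 46.9% → Team Gamma
Team Gamma wins overall and in every ticket group — no reversal.

Yes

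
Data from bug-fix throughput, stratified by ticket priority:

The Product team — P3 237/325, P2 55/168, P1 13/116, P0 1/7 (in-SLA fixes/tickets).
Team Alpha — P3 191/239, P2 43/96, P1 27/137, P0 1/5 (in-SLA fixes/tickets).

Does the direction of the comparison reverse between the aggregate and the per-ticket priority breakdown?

P3: the Product team 237/325 = 72.9%, Team Alpha 191/239 = 79.9% → Team Alpha
P2: the Product team 55/168 = 32.7%, Team Alpha 43/96 = 44.8% → Team Alpha
P1: the Product team 13/116 = 11.2%, Team Alpha 27/137 = 19.7% → Team Alpha
P0: the Product team 1/7 = 14.3%, Team Alpha 1/5 = 20.0% → Team Alpha
Overall: the Product team 306/616 = 49.7%, Team Alpha 262/477 = 54.9% → Team Alpha
Team Alpha wins overall and in every ticket group — no reversal.

No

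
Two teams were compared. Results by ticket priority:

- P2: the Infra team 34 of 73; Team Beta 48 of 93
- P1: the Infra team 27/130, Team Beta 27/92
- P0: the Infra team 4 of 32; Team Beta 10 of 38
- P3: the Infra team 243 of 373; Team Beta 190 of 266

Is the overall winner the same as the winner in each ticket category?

P2: the Infra team 34/73 = 46.6%, Team Beta 48/93 = 51.6% → Team Beta
P1: the Infra team 27/130 = 20.8%, Team Beta 27/92 = 29.3% → Team Beta
P0: the Infra team 4/32 = 12.5%, Team Beta 10/38 = 26.3% → Team Beta
P3: the Infra team 243/373 = 65.1%, Team Beta 190/266 = 71.4% → Team Beta
Overall: the Infra team 308/608 = 50.7%, Team Beta 275/489 = 56.2% → Team Beta
Team Beta wins overall and in every ticket group — no reversal.

Yes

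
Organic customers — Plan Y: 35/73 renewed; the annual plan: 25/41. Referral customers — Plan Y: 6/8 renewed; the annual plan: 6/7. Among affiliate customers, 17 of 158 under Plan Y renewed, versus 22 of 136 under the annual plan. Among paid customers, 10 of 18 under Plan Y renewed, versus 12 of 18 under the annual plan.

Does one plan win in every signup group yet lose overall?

Organic: Plan Y 35/73 = 47.9%, the annual plan 25/41 = 61.0% → the annual plan
Referral: Plan Y 6/8 = 75.0%, the annual plan 6/7 = 85.7% → the annual plan
Affiliate: Plan Y 17/158 = 10.8%, the annual plan 22/136 = 16.2% → the annual plan
Paid: Plan Y 10/18 = 55.6%, the annual plan 12/18 = 66.7% → the annual plan
Overall: Plan Y 68/257 = 26.5%, the annual plan 65/202 = 32.2% → the annual plan
The annual plan wins overall and in every signup group — no reversal.

No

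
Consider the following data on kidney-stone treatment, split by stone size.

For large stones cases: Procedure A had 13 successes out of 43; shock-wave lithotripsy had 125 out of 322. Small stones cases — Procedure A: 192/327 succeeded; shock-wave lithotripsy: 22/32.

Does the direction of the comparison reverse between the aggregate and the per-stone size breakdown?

Large stones: Procedure A 13/43 = 30.2%, shock-wave lithotripsy 125/322 = 38.8% → shock-wave lithotripsy
Small stones: Procedure A 192/327 = 58.7%, shock-wave lithotripsy 22/32 = 68.8% → shock-wave lithotripsy
Overall: Procedure A 205/370 = 55.4%, shock-wave lithotripsy 147/354 = 41.5% → Procedure A
Shock-wave lithotripsy wins each stone group but Procedure A wins overall — the comparison reverses. Shock-wave lithotripsy's cases skew toward large stones, which has a lower base rate.

Yes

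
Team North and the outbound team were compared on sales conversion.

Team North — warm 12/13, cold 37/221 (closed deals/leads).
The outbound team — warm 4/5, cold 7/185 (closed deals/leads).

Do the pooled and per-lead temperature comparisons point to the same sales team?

Yes

Warm: Team North 12/13 = 92.3%, the outbound team 4/5 = 80.0% → Team North
Cold: Team North 37/221 = 16.7%, the outbound team 7/185 = 3.8% → Team North
Overall: Team North 49/234 = 20.9%, the outbound team 11/190 = 5.8% → Team North
Team North wins overall and in every lead group — no reversal.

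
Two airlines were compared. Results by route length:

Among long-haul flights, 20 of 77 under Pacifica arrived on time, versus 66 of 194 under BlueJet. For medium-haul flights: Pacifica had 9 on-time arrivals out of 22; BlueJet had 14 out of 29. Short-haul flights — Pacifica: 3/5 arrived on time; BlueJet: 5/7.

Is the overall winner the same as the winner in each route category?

Long-haul: Pacifica 20/77 = 26.0%, BlueJet 66/194 = 34.0% → BlueJet
Medium-haul: Pacifica 9/22 = 40.9%, BlueJet 14/29 = 48.3% → BlueJet
Short-haul: Pacifica 3/5 = 60.0%, BlueJet 5/7 = 71.4% → BlueJet
Overall: Pacifica 32/104 = 30.8%, BlueJet 85/230 = 37.0% → BlueJet
BlueJet wins overall and in every route group — no reversal.

Yes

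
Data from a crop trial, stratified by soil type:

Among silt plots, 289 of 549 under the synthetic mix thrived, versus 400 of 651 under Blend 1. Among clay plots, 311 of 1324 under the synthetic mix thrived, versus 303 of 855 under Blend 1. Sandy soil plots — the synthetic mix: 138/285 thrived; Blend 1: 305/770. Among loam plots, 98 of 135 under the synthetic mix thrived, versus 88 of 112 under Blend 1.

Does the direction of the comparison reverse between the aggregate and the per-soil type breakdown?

Silt: the synthetic mix 289/549 = 52.6%, Blend 1 400/651 = 61.4% → Blend 1
Clay: the synthetic mix 311/1324 = 23.5%, Blend 1 303/855 = 35.4% → Blend 1
Sandy soil: the synthetic mix 138/285 = 48.4%, Blend 1 305/770 = 39.6% → the synthetic mix
Loam: the synthetic mix 98/135 = 72.6%, Blend 1 88/112 = 78.6% → Blend 1
Overall: the synthetic mix 836/2293 = 36.5%, Blend 1 1096/2388 = 45.9% → Blend 1
Neither sweeps: the synthetic mix wins 1 of 4 groups, Blend 1 wins 3. Blend 1 wins overall but not every group — no Simpson reversal.

No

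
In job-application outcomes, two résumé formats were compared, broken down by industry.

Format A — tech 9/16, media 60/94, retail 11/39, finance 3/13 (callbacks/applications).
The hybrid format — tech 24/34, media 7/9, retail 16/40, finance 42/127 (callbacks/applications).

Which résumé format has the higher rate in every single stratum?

the hybrid format

Tech: Format A 9/16 = 56.2%, the hybrid format 24/34 = 70.6% → the hybrid format
Media: Format A 60/94 = 63.8%, the hybrid format 7/9 = 77.8% → the hybrid format
Retail: Format A 11/39 = 28.2%, the hybrid format 16/40 = 40.0% → the hybrid format
Finance: Format A 3/13 = 23.1%, the hybrid format 42/127 = 33.1% → the hybrid format
The hybrid format has the higher rate in all 4 groups.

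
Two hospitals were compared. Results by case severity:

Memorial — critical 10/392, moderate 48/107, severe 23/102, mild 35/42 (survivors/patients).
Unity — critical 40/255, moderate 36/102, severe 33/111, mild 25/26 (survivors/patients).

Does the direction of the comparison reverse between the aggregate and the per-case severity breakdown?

No

Critical: Memorial 10/392 = 2.6%, Unity 40/255 = 15.7% → Unity
Moderate: Memorial 48/107 = 44.9%, Unity 36/102 = 35.3% → Memorial
Severe: Memorial 23/102 = 22.5%, Unity 33/111 = 29.7% → Unity
Mild: Memorial 35/42 = 83.3%, Unity 25/26 = 96.2% → Unity
Overall: Memorial 116/643 = 18.0%, Unity 134/494 = 27.1% → Unity
Neither sweeps: Memorial wins 1 of 4 groups, Unity wins 3. Unity wins overall but not every group — no Simpson reversal.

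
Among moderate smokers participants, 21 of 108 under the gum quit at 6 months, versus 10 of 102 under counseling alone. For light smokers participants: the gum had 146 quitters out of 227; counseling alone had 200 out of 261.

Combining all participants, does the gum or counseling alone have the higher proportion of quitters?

counseling alone

Moderate smokers: the gum 21/108 = 19.4%, counseling alone 10/102 = 9.8% → the gum
Light smokers: the gum 146/227 = 64.3%, counseling alone 200/261 = 76.6% → counseling alone
Overall: the gum 167/335 = 49.9%, counseling alone 210/363 = 57.9% → counseling alone
(Neither sweeps every dependence group, but counseling alone has the higher pooled rate.)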